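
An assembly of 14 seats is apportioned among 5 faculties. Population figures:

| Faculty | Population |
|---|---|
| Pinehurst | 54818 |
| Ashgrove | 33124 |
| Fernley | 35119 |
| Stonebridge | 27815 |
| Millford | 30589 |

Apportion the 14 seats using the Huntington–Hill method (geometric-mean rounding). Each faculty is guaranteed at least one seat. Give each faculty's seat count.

Pinehurst 4, Ashgrove 3, Fernley 3, Stonebridge 2, Millford 2

With divisor 13005: modified quotas Pinehurst 4.215, Ashgrove 2.547, Fernley 2.700, Stonebridge 2.139, Millford 2.352.
Geometric-mean thresholds: Pinehurst √(4·5)=4.472, Ashgrove √(2·3)=2.449, Fernley √(2·3)=2.449, Stonebridge √(2·3)=2.449, Millford √(2·3)=2.449.
Each quota rounded against its threshold gives Pinehurst 4, Ashgrove 3, Fernley 3, Stonebridge 2, Millford 2 (total 14).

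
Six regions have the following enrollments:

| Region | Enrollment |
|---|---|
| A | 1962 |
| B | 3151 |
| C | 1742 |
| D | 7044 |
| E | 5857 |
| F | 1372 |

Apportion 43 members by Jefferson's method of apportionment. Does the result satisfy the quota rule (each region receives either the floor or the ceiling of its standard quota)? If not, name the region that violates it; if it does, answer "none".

none

Standard quotas: A 3.993, B 6.413, C 3.545, D 14.336, E 11.920, F 2.792.
Jefferson allocation: A 4, B 6, C 3, D 15, E 12, F 3.
Every allocation lies between the lower and upper quota.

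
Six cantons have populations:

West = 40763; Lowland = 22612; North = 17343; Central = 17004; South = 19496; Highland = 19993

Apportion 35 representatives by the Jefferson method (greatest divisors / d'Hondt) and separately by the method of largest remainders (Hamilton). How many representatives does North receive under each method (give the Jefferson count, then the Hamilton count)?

4 and 5

Jefferson: West 11, Lowland 6, North 4, Central 4, South 5, Highland 5.
Hamilton: West 10, Lowland 6, North 5, Central 4, South 5, Highland 5.
North gets 4 under Jefferson and 5 under Hamilton.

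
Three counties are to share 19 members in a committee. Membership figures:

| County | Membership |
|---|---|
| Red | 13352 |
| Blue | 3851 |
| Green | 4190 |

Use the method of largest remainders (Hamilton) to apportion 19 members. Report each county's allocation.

Total 21393; standard divisor 21393/19 ≈ 1125.947.
Standard quotas: Red 11.8585, Blue 3.4202, Green 3.7213.
Lower quotas: Red 11, Blue 3, Green 3 (sum 17, leaving 2 seats).
Remainders in descending order: Red 0.8585, Green 0.7213, Blue 0.4202.
Largest remainders: Red, Green receive the extra seats.

Red: 12, Blue: 3, Green: 4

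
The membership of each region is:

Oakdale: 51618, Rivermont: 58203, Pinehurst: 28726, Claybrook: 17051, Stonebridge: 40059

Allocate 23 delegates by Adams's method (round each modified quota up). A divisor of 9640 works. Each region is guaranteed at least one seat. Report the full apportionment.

With modified divisor 9640: modified quotas Oakdale 5.355, Rivermont 6.038, Pinehurst 2.980, Claybrook 1.769, Stonebridge 4.155.
Rounding up: Oakdale 6, Rivermont 7, Pinehurst 3, Claybrook 2, Stonebridge 5 (total 23).

Oakdale 6, Rivermont 7, Pinehurst 3, Claybrook 2, Stonebridge 5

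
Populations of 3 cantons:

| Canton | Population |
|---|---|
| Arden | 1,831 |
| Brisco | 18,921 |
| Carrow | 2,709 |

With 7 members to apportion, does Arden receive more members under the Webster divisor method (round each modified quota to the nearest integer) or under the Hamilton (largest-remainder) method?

Webster: Arden 1, Brisco 5, Carrow 1.
Hamilton: Arden 0, Brisco 6, Carrow 1.
Arden gets 1 under Webster and 0 under Hamilton.

Webster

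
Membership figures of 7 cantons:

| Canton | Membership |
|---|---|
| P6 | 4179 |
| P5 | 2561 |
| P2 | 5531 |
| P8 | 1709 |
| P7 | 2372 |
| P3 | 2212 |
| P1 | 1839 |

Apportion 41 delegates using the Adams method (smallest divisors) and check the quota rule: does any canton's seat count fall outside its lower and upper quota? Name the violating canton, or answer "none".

none

Standard quotas: P6 8.398, P5 5.146, P2 11.115, P8 3.434, P7 4.767, P3 4.445, P1 3.695.
Adams allocation: P6 8, P5 5, P2 11, P8 4, P7 5, P3 4, P1 4.
Every allocation lies between the lower and upper quota.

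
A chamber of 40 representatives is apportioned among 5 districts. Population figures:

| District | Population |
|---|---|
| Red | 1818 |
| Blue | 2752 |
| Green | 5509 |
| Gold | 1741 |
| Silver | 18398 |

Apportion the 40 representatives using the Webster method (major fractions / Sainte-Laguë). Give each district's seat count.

Standard divisor 30218/40 ≈ 755.45; standard quotas: Red 2.407, Blue 3.643, Green 7.292, Gold 2.305, Silver 24.354.
Rounding to the nearest integer gives 2, 4, 7, 2, 24 = 39 seats, so the divisor must be adjusted.
With modified divisor 740: modified quotas Red 2.457, Blue 3.719, Green 7.445, Gold 2.353, Silver 24.862.
Rounding to the nearest integer: Red 2, Blue 4, Green 7, Gold 2, Silver 25 (total 40).

Red: 2; Blue: 4; Green: 7; Gold: 2; Silver: 25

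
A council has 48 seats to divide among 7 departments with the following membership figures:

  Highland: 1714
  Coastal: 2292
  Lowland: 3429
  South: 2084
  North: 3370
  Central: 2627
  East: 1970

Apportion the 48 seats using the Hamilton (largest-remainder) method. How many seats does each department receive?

Highland: 5, Coastal: 6, Lowland: 10, South: 6, North: 9, Central: 7, East: 5

The standard divisor is 17486/48 ≈ 364.292.
Standard quotas: Highland 4.705, Coastal 6.292, Lowland 9.413, South 5.721, North 9.251, Central 7.211, East 5.408.
Lower quotas: Highland 4, Coastal 6, Lowland 9, South 5, North 9, Central 7, East 5 (sum 45, leaving 3 seats).
Remainders in descending order: South 0.721, Highland 0.705, Lowland 0.413, East 0.408, Coastal 0.292, North 0.251, Central 0.211.
Largest remainders: South, Highland, Lowland receive the extra seats.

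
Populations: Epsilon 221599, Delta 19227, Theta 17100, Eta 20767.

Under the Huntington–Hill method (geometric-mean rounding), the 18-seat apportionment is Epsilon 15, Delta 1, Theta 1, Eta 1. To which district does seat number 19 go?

Priority for the next seat is population ÷ (√(s·(s+1))).
Priorities: Epsilon 14304.154, Delta 13595.542, Theta 12091.526, Eta 14684.487.
Highest priority: Eta.

Eta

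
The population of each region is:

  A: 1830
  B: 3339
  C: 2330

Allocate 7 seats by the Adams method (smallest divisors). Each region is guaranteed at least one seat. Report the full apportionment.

A=2, B=3, C=2

Standard divisor 7499/7 ≈ 1071.286; standard quotas: A 1.708, B 3.117, C 2.175.
Rounding up gives 2, 4, 3 = 9 seats, so the divisor must be adjusted.
With modified divisor 1400: modified quotas A 1.307, B 2.385, C 1.664.
Rounding up: A 2, B 3, C 2 (total 7).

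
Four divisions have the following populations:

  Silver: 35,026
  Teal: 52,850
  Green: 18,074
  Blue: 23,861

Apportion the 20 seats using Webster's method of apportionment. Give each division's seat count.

Silver 5; Teal 8; Green 3; Blue 4

Standard divisor 129811/20 ≈ 6490.55; standard quotas: Silver 5.396, Teal 8.143, Green 2.785, Blue 3.676.
Rounding to the nearest integer gives Silver 5, Teal 8, Green 3, Blue 4 — total 20, matching the house size, so no adjustment is needed.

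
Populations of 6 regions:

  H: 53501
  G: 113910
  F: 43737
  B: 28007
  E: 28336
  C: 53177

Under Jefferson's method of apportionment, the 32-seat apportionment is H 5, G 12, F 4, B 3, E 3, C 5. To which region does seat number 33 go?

Priority for the next seat is population ÷ (current seats + 1).
Priorities: H 8916.833, G 8762.308, F 8747.400, B 7001.750, E 7084.000, C 8862.833.
Highest priority: H.

H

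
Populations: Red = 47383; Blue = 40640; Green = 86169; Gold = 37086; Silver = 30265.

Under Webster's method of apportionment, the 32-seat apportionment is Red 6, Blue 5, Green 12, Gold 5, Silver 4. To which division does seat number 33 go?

Blue

Priority for the next seat is population ÷ (current seats + 0.5).
Priorities: Red 7289.692, Blue 7389.091, Green 6893.520, Gold 6742.909, Silver 6725.556.
Highest priority: Blue.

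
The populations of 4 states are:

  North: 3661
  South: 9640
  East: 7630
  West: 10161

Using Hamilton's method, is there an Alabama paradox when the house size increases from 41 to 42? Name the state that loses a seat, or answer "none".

none

At 41 seats: North 5, South 13, East 10, West 13.
At 42 seats: North 5, South 13, East 10, West 14.
No state's allocation decreased.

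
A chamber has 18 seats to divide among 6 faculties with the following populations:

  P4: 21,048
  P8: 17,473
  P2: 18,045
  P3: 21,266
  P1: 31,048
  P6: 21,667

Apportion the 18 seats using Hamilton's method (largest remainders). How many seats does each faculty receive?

P4: 3; P8: 2; P2: 3; P3: 3; P1: 4; P6: 3

Total 130547; standard divisor 130547/18 ≈ 7252.611.
Standard quotas: P4 2.9021, P8 2.4092, P2 2.4881, P3 2.9322, P1 4.2809, P6 2.9875.
Lower quotas: P4 2, P8 2, P2 2, P3 2, P1 4, P6 2 (sum 14, leaving 4 seats).
Remainders in descending order: P6 0.9875, P3 0.9322, P4 0.9021, P2 0.4881, P8 0.4092, P1 0.2809.
Largest remainders: P6, P3, P4, P2 receive the extra seats.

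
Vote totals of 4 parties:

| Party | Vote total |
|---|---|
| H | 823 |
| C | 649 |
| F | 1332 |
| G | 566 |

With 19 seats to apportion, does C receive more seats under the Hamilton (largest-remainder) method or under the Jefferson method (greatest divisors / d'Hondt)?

Hamilton: H 5, C 4, F 7, G 3.
Jefferson: H 5, C 3, F 8, G 3.
C gets 4 under Hamilton and 3 under Jefferson.

Hamilton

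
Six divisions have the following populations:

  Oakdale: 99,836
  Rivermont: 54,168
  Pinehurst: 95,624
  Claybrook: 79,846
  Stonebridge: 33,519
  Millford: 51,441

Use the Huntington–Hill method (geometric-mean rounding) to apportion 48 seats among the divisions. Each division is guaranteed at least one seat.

With divisor 8553: modified quotas Oakdale 11.673, Rivermont 6.333, Pinehurst 11.180, Claybrook 9.335, Stonebridge 3.919, Millford 6.014.
Geometric-mean thresholds: Oakdale √(11·12)=11.489, Rivermont √(6·7)=6.481, Pinehurst √(11·12)=11.489, Claybrook √(9·10)=9.487, Stonebridge √(3·4)=3.464, Millford √(6·7)=6.481.
Each quota rounded against its threshold gives Oakdale 12, Rivermont 6, Pinehurst 11, Claybrook 9, Stonebridge 4, Millford 6 (total 48).

Oakdale: 12; Rivermont: 6; Pinehurst: 11; Claybrook: 9; Stonebridge: 4; Millford: 6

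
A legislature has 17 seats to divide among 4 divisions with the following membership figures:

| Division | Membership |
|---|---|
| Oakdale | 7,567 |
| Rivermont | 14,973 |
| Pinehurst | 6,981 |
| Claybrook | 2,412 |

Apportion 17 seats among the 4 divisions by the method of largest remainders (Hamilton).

Standard divisor: 31933 ÷ 17 ≈ 1878.412.
Standard quotas: Oakdale 4.0284, Rivermont 7.9711, Pinehurst 3.7164, Claybrook 1.2841.
Lower quotas: Oakdale 4, Rivermont 7, Pinehurst 3, Claybrook 1 (sum 15, leaving 2 seats).
Remainders in descending order: Rivermont 0.9711, Pinehurst 0.7164, Claybrook 0.2841, Oakdale 0.0284.
Largest remainders: Rivermont, Pinehurst receive the extra seats.

Oakdale=4; Rivermont=8; Pinehurst=4; Claybrook=1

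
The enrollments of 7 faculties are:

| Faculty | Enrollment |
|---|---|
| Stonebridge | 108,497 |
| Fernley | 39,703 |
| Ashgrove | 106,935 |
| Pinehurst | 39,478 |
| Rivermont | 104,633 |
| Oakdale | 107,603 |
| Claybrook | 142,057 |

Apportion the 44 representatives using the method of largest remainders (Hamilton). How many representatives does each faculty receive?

The standard divisor is 648906/44 ≈ 14747.864.
Standard quotas: Stonebridge 7.3568, Fernley 2.6921, Ashgrove 7.2509, Pinehurst 2.6769, Rivermont 7.0948, Oakdale 7.2962, Claybrook 9.6324.
Lower quotas: Stonebridge 7, Fernley 2, Ashgrove 7, Pinehurst 2, Rivermont 7, Oakdale 7, Claybrook 9 (sum 41, leaving 3 seats).
Remainders in descending order: Fernley 0.6921, Pinehurst 0.6769, Claybrook 0.6324, Stonebridge 0.3568, Oakdale 0.2962, Ashgrove 0.2509, Rivermont 0.0948.
The surplus seats go to Fernley, Pinehurst, Claybrook.

Stonebridge 7; Fernley 3; Ashgrove 7; Pinehurst 3; Rivermont 7; Oakdale 7; Claybrook 10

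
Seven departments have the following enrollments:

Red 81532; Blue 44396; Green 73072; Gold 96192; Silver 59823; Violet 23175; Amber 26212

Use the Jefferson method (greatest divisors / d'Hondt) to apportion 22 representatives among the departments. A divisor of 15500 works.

Red 5, Blue 2, Green 4, Gold 6, Silver 3, Violet 1, Amber 1

With modified divisor 15500: modified quotas Red 5.260, Blue 2.864, Green 4.714, Gold 6.206, Silver 3.860, Violet 1.495, Amber 1.691.
Rounding down: Red 5, Blue 2, Green 4, Gold 6, Silver 3, Violet 1, Amber 1 (total 22).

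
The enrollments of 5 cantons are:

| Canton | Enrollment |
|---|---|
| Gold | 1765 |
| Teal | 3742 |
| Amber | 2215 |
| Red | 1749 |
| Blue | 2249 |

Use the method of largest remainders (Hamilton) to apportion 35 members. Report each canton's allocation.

Gold: 5, Teal: 11, Amber: 7, Red: 5, Blue: 7

Standard divisor: 11720 ÷ 35 ≈ 334.857.
Standard quotas: Gold 5.271, Teal 11.175, Amber 6.615, Red 5.223, Blue 6.716.
Lower quotas: Gold 5, Teal 11, Amber 6, Red 5, Blue 6 (sum 33, leaving 2 seats).
Remainders in descending order: Blue 0.716, Amber 0.615, Gold 0.271, Red 0.223, Teal 0.175.
The surplus seats go to Blue, Amber.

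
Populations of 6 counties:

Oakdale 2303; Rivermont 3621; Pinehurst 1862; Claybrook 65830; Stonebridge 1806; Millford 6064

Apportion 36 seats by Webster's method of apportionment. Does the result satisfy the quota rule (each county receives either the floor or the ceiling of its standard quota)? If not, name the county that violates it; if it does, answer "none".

Standard quotas: Oakdale 1.017, Rivermont 1.600, Pinehurst 0.823, Claybrook 29.083, Stonebridge 0.798, Millford 2.679.
Webster allocation: Oakdale 1, Rivermont 2, Pinehurst 1, Claybrook 28, Stonebridge 1, Millford 3.
Claybrook has quota 29.083 (lower 29, upper 30) but receives 28 — outside the quota interval.

Claybrook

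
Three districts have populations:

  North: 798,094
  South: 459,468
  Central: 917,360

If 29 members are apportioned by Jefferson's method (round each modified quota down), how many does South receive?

Standard divisor 2174922/29 ≈ 74997.31; standard quotas: North 10.642, South 6.126, Central 12.232.
Rounding down gives 10, 6, 12 = 28 seats, so the divisor must be adjusted.
With modified divisor 71600: modified quotas North 11.147, South 6.417, Central 12.812.
Rounding down: North 11, South 6, Central 12 (total 29).
South receives 6.

6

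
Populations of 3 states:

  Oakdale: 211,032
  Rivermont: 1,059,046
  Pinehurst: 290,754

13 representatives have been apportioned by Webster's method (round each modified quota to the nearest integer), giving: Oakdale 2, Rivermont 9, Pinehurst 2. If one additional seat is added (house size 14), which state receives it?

Priority for the next seat is population ÷ (current seats + 0.5).
Priorities: Oakdale 84412.800, Rivermont 111478.526, Pinehurst 116301.600.
Highest priority: Pinehurst.

Pinehurst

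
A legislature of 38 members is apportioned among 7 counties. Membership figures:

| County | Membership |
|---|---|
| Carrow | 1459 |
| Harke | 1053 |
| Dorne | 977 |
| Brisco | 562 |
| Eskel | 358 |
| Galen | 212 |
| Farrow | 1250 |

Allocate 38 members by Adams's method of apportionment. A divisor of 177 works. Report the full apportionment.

With modified divisor 177: modified quotas Carrow 8.243, Harke 5.949, Dorne 5.520, Brisco 3.175, Eskel 2.023, Galen 1.198, Farrow 7.062.
Rounding up: Carrow 9, Harke 6, Dorne 6, Brisco 4, Eskel 3, Galen 2, Farrow 8 (total 38).

Carrow=9, Harke=6, Dorne=6, Brisco=4, Eskel=3, Galen=2, Farrow=8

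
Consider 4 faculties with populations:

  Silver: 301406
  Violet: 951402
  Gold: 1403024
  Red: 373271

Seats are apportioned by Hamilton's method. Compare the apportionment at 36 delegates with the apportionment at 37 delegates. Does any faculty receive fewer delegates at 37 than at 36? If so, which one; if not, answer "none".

none

At 36 seats: Silver 4, Violet 11, Gold 17, Red 4.
At 37 seats: Silver 4, Violet 12, Gold 17, Red 4.
No faculty's allocation decreased.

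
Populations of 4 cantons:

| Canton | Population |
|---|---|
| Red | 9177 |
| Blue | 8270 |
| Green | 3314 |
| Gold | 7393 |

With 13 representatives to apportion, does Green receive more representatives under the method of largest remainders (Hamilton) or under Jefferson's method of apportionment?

Hamilton

Hamilton: Red 4, Blue 4, Green 2, Gold 3.
Jefferson: Red 4, Blue 4, Green 1, Gold 4.
Green gets 2 under Hamilton and 1 under Jefferson.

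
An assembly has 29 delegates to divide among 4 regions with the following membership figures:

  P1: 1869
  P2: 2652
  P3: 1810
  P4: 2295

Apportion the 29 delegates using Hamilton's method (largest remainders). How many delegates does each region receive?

P1 6; P2 9; P3 6; P4 8

Total 8626; standard divisor 8626/29 ≈ 297.448.
Standard quotas: P1 6.283, P2 8.916, P3 6.085, P4 7.716.
Lower quotas: P1 6, P2 8, P3 6, P4 7 (sum 27, leaving 2 seats).
Remainders in descending order: P2 0.916, P4 0.716, P1 0.283, P3 0.085.
The surplus seats go to P2, P4.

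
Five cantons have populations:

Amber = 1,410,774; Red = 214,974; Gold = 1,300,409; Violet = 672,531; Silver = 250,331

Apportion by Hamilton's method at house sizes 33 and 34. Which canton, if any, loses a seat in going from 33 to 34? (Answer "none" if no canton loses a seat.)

none

At 33 seats: Amber 12, Red 2, Gold 11, Violet 6, Silver 2.
At 34 seats: Amber 12, Red 2, Gold 12, Violet 6, Silver 2.
No canton's allocation decreased.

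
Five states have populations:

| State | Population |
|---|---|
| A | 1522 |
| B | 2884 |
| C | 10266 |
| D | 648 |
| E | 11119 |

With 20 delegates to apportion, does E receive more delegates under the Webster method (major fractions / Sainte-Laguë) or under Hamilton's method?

Webster: A 1, B 2, C 8, D 0, E 9.
Hamilton: A 1, B 2, C 8, D 1, E 8.
E gets 9 under Webster and 8 under Hamilton.

Webster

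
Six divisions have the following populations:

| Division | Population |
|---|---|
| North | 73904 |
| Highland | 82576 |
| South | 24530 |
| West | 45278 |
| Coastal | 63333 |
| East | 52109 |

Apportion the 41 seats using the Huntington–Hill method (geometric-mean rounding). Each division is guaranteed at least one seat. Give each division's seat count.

With divisor 8365: modified quotas North 8.835, Highland 9.872, South 2.932, West 5.413, Coastal 7.571, East 6.229.
Geometric-mean thresholds: North √(8·9)=8.485, Highland √(9·10)=9.487, South √(2·3)=2.449, West √(5·6)=5.477, Coastal √(7·8)=7.483, East √(6·7)=6.481.
Each quota rounded against its threshold gives North 9, Highland 10, South 3, West 5, Coastal 8, East 6 (total 41).

North=9, Highland=10, South=3, West=5, Coastal=8, East=6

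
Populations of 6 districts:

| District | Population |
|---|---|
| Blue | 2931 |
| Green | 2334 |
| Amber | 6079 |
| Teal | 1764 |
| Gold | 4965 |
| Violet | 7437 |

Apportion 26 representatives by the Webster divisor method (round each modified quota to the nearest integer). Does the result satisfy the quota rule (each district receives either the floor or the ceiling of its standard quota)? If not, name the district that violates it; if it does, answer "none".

Standard quotas: Blue 2.987, Green 2.379, Amber 6.196, Teal 1.798, Gold 5.060, Violet 7.580.
Webster allocation: Blue 3, Green 2, Amber 6, Teal 2, Gold 5, Violet 8.
Every allocation lies between the lower and upper quota.

none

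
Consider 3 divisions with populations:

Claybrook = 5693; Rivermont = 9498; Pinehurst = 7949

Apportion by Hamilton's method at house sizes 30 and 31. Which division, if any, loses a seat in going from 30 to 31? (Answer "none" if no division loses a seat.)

Claybrook

At 30 seats: Claybrook 8, Rivermont 12, Pinehurst 10.
At 31 seats: Claybrook 7, Rivermont 13, Pinehurst 11.
Claybrook drops from 8 to 7.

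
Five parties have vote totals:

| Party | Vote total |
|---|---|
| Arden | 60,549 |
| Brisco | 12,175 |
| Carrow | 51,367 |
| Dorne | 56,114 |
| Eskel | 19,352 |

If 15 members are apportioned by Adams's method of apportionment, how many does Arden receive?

Standard divisor 199557/15 ≈ 13303.8; standard quotas: Arden 4.551, Brisco 0.915, Carrow 3.861, Dorne 4.218, Eskel 1.455.
Rounding up gives 5, 1, 4, 5, 2 = 17 seats, so the divisor must be adjusted.
With modified divisor 16100: modified quotas Arden 3.761, Brisco 0.756, Carrow 3.190, Dorne 3.485, Eskel 1.202.
Rounding up: Arden 4, Brisco 1, Carrow 4, Dorne 4, Eskel 2 (total 15).
Arden receives 4.

4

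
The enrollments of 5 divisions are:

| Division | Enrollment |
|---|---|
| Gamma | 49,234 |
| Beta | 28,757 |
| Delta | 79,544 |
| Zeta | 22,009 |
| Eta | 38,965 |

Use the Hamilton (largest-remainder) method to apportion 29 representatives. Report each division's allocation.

The standard divisor is 218509/29 ≈ 7534.793.
Standard quotas: Gamma 6.5342, Beta 3.8166, Delta 10.5569, Zeta 2.9210, Eta 5.1713.
Lower quotas: Gamma 6, Beta 3, Delta 10, Zeta 2, Eta 5 (sum 26, leaving 3 seats).
Remainders in descending order: Zeta 0.9210, Beta 0.8166, Delta 0.5569, Gamma 0.5342, Eta 0.1713.
Largest remainders: Zeta, Beta, Delta receive the extra seats.

Gamma=6, Beta=4, Delta=11, Zeta=3, Eta=5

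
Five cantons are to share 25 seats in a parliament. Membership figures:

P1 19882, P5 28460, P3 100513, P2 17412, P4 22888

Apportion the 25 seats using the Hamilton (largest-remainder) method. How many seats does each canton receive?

Total 189155; standard divisor 189155/25 ≈ 7566.2.
Standard quotas: P1 2.6277, P5 3.7615, P3 13.2845, P2 2.3013, P4 3.0250.
Lower quotas: P1 2, P5 3, P3 13, P2 2, P4 3 (sum 23, leaving 2 seats).
Remainders in descending order: P5 0.7615, P1 0.6277, P2 0.3013, P3 0.2845, P4 0.0250.
Largest remainders: P5, P1 receive the extra seats.

P1=3, P5=4, P3=13, P2=2, P4=3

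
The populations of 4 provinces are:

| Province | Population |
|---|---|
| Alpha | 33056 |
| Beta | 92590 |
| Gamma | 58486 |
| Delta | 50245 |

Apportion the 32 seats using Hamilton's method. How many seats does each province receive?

Alpha: 4; Beta: 13; Gamma: 8; Delta: 7

Standard divisor: 234377 ÷ 32 ≈ 7324.281.
Standard quotas: Alpha 4.5132, Beta 12.6415, Gamma 7.9852, Delta 6.8601.
Lower quotas: Alpha 4, Beta 12, Gamma 7, Delta 6 (sum 29, leaving 3 seats).
Remainders in descending order: Gamma 0.9852, Delta 0.8601, Beta 0.6415, Alpha 0.5132.
Largest remainders: Gamma, Delta, Beta receive the extra seats.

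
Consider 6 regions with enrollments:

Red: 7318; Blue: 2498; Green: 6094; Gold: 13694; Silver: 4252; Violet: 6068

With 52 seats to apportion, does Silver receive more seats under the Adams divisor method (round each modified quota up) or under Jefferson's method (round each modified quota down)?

Adams: Red 9, Blue 4, Green 8, Gold 17, Silver 6, Violet 8.
Jefferson: Red 10, Blue 3, Green 8, Gold 18, Silver 5, Violet 8.
Silver gets 6 under Adams and 5 under Jefferson.

Adams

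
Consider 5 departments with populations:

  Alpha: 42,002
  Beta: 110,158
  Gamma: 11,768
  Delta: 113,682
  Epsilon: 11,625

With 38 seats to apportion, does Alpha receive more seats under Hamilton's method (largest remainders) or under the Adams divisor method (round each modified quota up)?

Adams

Hamilton: Alpha 5, Beta 14, Gamma 2, Delta 15, Epsilon 2.
Adams: Alpha 6, Beta 14, Gamma 2, Delta 14, Epsilon 2.
Alpha gets 5 under Hamilton and 6 under Adams.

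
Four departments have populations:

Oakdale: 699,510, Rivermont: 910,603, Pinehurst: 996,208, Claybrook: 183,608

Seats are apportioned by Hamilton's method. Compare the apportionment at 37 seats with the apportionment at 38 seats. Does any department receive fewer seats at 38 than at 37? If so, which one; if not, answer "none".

At 37 seats: Oakdale 9, Rivermont 12, Pinehurst 13, Claybrook 3.
At 38 seats: Oakdale 10, Rivermont 12, Pinehurst 14, Claybrook 2.
Claybrook drops from 3 to 2.

Claybrook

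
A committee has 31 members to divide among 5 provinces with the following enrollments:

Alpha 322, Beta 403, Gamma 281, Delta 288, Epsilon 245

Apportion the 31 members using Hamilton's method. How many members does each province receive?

Alpha 6, Beta 8, Gamma 6, Delta 6, Epsilon 5

Standard divisor: 1539 ÷ 31 ≈ 49.645.
Standard quotas: Alpha 6.486, Beta 8.118, Gamma 5.660, Delta 5.801, Epsilon 4.935.
Lower quotas: Alpha 6, Beta 8, Gamma 5, Delta 5, Epsilon 4 (sum 28, leaving 3 seats).
Remainders in descending order: Epsilon 0.935, Delta 0.801, Gamma 0.660, Alpha 0.486, Beta 0.118.
The surplus seats go to Epsilon, Delta, Gamma.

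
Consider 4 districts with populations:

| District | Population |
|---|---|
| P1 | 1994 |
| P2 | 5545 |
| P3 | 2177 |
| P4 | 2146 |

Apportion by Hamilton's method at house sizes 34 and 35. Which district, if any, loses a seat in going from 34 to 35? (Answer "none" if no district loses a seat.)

At 34 seats: P1 6, P2 16, P3 6, P4 6.
At 35 seats: P1 6, P2 16, P3 7, P4 6.
No district's allocation decreased.

none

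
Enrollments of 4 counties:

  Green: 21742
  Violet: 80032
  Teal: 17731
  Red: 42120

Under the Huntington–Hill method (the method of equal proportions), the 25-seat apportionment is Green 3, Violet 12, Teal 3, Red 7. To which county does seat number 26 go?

Priority for the next seat is population ÷ (√(s·(s+1))).
Priorities: Green 6276.375, Violet 6407.688, Teal 5118.499, Red 5628.522.
Highest priority: Violet.

Violet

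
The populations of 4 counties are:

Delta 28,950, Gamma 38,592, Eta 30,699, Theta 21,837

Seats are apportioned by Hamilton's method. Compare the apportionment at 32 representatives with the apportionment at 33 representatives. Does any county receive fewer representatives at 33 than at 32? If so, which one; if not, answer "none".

At 32 seats: Delta 8, Gamma 10, Eta 8, Theta 6.
At 33 seats: Delta 8, Gamma 11, Eta 8, Theta 6.
No county's allocation decreased.

none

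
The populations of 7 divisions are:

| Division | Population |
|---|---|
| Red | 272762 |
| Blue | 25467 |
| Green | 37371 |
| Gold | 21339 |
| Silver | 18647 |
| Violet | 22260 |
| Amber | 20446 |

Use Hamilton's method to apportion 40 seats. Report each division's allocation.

Red 26, Blue 2, Green 4, Gold 2, Silver 2, Violet 2, Amber 2

Standard divisor: 418292 ÷ 40 ≈ 10457.3.
Standard quotas: Red 26.0834, Blue 2.4353, Green 3.5737, Gold 2.0406, Silver 1.7832, Violet 2.1287, Amber 1.9552.
Lower quotas: Red 26, Blue 2, Green 3, Gold 2, Silver 1, Violet 2, Amber 1 (sum 37, leaving 3 seats).
Remainders in descending order: Amber 0.9552, Silver 0.7832, Green 0.5737, Blue 0.4353, Violet 0.1287, Red 0.0834, Gold 0.0406.
The surplus seats go to Amber, Silver, Green.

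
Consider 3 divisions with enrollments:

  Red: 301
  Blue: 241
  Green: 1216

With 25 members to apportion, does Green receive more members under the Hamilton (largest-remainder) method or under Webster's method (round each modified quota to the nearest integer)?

Hamilton: Red 4, Blue 4, Green 17.
Webster: Red 4, Blue 3, Green 18.
Green gets 17 under Hamilton and 18 under Webster.

Webster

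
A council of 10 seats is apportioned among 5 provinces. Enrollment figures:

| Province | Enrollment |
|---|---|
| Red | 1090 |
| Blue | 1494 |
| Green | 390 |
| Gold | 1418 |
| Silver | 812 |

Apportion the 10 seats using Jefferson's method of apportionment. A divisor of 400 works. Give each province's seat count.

With modified divisor 400: modified quotas Red 2.725, Blue 3.735, Green 0.975, Gold 3.545, Silver 2.030.
Rounding down: Red 2, Blue 3, Green 0, Gold 3, Silver 2 (total 10).

Red: 2, Blue: 3, Green: 0, Gold: 3, Silver: 2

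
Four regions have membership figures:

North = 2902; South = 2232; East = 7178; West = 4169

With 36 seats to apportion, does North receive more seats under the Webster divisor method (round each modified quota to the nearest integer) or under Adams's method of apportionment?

Adams

Webster: North 6, South 5, East 16, West 9.
Adams: North 7, South 5, East 15, West 9.
North gets 6 under Webster and 7 under Adams.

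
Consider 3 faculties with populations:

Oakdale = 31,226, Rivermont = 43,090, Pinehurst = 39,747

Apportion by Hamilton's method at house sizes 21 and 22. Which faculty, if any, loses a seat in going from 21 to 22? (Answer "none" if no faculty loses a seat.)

none

At 21 seats: Oakdale 6, Rivermont 8, Pinehurst 7.
At 22 seats: Oakdale 6, Rivermont 8, Pinehurst 8.
No faculty's allocation decreased.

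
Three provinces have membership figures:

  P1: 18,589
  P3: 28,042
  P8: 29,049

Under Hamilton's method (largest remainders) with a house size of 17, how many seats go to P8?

7

Standard divisor: 75680 ÷ 17 ≈ 4451.765.
Standard quotas: P1 4.1756, P3 6.2991, P8 6.5253.
Lower quotas: P1 4, P3 6, P8 6 (sum 16, leaving 1 seat).
Remainders in descending order: P8 0.5253, P3 0.2991, P1 0.1756.
The surplus seat goes to P8.
P8 receives 7.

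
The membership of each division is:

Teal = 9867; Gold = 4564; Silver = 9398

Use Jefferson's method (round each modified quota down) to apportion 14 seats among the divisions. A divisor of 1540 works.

With modified divisor 1540: modified quotas Teal 6.407, Gold 2.964, Silver 6.103.
Rounding down: Teal 6, Gold 2, Silver 6 (total 14).

Teal 6, Gold 2, Silver 6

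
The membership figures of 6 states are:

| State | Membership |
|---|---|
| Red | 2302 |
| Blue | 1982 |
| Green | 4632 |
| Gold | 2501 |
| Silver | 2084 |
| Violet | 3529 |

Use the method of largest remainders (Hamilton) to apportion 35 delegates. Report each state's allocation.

Red 5, Blue 4, Green 10, Gold 5, Silver 4, Violet 7

The standard divisor is 17030/35 ≈ 486.571.
Standard quotas: Red 4.731, Blue 4.073, Green 9.520, Gold 5.140, Silver 4.283, Violet 7.253.
Lower quotas: Red 4, Blue 4, Green 9, Gold 5, Silver 4, Violet 7 (sum 33, leaving 2 seats).
Remainders in descending order: Red 0.731, Green 0.520, Silver 0.283, Violet 0.253, Gold 0.140, Blue 0.073.
Largest remainders: Red, Green receive the extra seats.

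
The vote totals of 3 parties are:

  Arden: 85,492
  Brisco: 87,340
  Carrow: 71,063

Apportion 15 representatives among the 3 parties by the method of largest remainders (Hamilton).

Arden 5, Brisco 6, Carrow 4

Standard divisor: 243895 ÷ 15 ≈ 16259.667.
Standard quotas: Arden 5.2579, Brisco 5.3716, Carrow 4.3705.
Lower quotas: Arden 5, Brisco 5, Carrow 4 (sum 14, leaving 1 seat).
Remainders in descending order: Brisco 0.3716, Carrow 0.3705, Arden 0.2579.
The surplus seat goes to Brisco.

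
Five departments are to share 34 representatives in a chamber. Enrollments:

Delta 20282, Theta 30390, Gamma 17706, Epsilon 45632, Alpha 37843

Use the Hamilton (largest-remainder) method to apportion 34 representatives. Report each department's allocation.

Delta=5, Theta=7, Gamma=4, Epsilon=10, Alpha=8

Standard divisor: 151853 ÷ 34 ≈ 4466.265.
Standard quotas: Delta 4.5412, Theta 6.8043, Gamma 3.9644, Epsilon 10.2170, Alpha 8.4731.
Lower quotas: Delta 4, Theta 6, Gamma 3, Epsilon 10, Alpha 8 (sum 31, leaving 3 seats).
Remainders in descending order: Gamma 0.9644, Theta 0.8043, Delta 0.5412, Alpha 0.4731, Epsilon 0.2170.
The surplus seats go to Gamma, Theta, Delta.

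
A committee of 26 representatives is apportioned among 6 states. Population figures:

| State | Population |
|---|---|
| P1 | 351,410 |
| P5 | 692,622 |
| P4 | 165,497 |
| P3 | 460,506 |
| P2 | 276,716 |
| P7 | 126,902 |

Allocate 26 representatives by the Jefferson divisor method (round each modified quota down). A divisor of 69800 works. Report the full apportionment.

With modified divisor 69800: modified quotas P1 5.035, P5 9.923, P4 2.371, P3 6.598, P2 3.964, P7 1.818.
Rounding down: P1 5, P5 9, P4 2, P3 6, P2 3, P7 1 (total 26).

P1 5, P5 9, P4 2, P3 6, P2 3, P7 1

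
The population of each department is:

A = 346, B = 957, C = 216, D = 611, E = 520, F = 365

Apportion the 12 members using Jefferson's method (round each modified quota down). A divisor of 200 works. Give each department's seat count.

With modified divisor 200: modified quotas A 1.730, B 4.785, C 1.080, D 3.055, E 2.600, F 1.825.
Rounding down: A 1, B 4, C 1, D 3, E 2, F 1 (total 12).

A 1, B 4, C 1, D 3, E 2, F 1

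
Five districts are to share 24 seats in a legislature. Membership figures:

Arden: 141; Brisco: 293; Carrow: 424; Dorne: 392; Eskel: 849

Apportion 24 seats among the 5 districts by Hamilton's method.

Standard divisor: 2099 ÷ 24 ≈ 87.458.
Standard quotas: Arden 1.612, Brisco 3.350, Carrow 4.848, Dorne 4.482, Eskel 9.707.
Lower quotas: Arden 1, Brisco 3, Carrow 4, Dorne 4, Eskel 9 (sum 21, leaving 3 seats).
Remainders in descending order: Carrow 0.848, Eskel 0.707, Arden 0.612, Dorne 0.482, Brisco 0.350.
Largest remainders: Carrow, Eskel, Arden receive the extra seats.

Arden=2; Brisco=3; Carrow=5; Dorne=4; Eskel=10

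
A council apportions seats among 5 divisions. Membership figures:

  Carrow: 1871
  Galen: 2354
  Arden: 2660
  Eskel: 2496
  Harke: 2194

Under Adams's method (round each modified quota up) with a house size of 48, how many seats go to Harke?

9

Standard divisor 11575/48 ≈ 241.146; standard quotas: Carrow 7.759, Galen 9.762, Arden 11.031, Eskel 10.351, Harke 9.098.
Rounding up gives 8, 10, 12, 11, 10 = 51 seats, so the divisor must be adjusted.
With modified divisor 260: modified quotas Carrow 7.196, Galen 9.054, Arden 10.231, Eskel 9.600, Harke 8.438.
Rounding up: Carrow 8, Galen 10, Arden 11, Eskel 10, Harke 9 (total 48).
Harke receives 9.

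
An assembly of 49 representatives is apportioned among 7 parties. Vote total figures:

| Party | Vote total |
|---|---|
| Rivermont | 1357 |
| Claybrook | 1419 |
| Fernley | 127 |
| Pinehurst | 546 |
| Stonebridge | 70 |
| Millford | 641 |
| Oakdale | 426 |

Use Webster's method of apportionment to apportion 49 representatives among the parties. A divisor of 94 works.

With modified divisor 94: modified quotas Rivermont 14.436, Claybrook 15.096, Fernley 1.351, Pinehurst 5.809, Stonebridge 0.745, Millford 6.819, Oakdale 4.532.
Rounding to the nearest integer: Rivermont 14, Claybrook 15, Fernley 1, Pinehurst 6, Stonebridge 1, Millford 7, Oakdale 5 (total 49).

Rivermont: 14, Claybrook: 15, Fernley: 1, Pinehurst: 6, Stonebridge: 1, Millford: 7, Oakdale: 5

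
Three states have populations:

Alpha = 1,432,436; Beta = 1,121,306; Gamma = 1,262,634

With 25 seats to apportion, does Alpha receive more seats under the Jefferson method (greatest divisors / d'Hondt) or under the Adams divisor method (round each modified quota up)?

Jefferson

Jefferson: Alpha 10, Beta 7, Gamma 8.
Adams: Alpha 9, Beta 8, Gamma 8.
Alpha gets 10 under Jefferson and 9 under Adams.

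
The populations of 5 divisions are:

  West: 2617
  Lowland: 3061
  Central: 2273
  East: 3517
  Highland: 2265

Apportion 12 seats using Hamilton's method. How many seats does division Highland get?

Total 13733; standard divisor 13733/12 ≈ 1144.417.
Standard quotas: West 2.287, Lowland 2.675, Central 1.986, East 3.073, Highland 1.979.
Lower quotas: West 2, Lowland 2, Central 1, East 3, Highland 1 (sum 9, leaving 3 seats).
Remainders in descending order: Central 0.986, Highland 0.979, Lowland 0.675, West 0.287, East 0.073.
The surplus seats go to Central, Highland, Lowland.
Highland receives 2.

2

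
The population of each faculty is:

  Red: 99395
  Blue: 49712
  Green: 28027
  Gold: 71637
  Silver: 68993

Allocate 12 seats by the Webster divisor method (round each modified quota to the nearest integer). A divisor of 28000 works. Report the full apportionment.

Red=4, Blue=2, Green=1, Gold=3, Silver=2

With modified divisor 28000: modified quotas Red 3.550, Blue 1.775, Green 1.001, Gold 2.558, Silver 2.464.
Rounding to the nearest integer: Red 4, Blue 2, Green 1, Gold 3, Silver 2 (total 12).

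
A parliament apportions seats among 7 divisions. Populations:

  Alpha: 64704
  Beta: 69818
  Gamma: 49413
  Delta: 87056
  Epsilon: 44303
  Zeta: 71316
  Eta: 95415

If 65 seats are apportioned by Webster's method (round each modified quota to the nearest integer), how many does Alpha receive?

Standard divisor 482025/65 ≈ 7415.769; standard quotas: Alpha 8.725, Beta 9.415, Gamma 6.663, Delta 11.739, Epsilon 5.974, Zeta 9.617, Eta 12.867.
Rounding to the nearest integer gives 9, 9, 7, 12, 6, 10, 13 = 66 seats, so the divisor must be adjusted.
With modified divisor 7540: modified quotas Alpha 8.581, Beta 9.260, Gamma 6.553, Delta 11.546, Epsilon 5.876, Zeta 9.458, Eta 12.655.
Rounding to the nearest integer: Alpha 9, Beta 9, Gamma 7, Delta 12, Epsilon 6, Zeta 9, Eta 13 (total 65).
Alpha receives 9.

9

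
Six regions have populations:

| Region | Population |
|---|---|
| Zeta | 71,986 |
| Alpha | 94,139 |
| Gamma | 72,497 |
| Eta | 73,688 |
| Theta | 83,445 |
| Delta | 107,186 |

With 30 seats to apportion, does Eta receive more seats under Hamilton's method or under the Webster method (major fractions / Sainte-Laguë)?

Hamilton

Hamilton: Zeta 4, Alpha 6, Gamma 4, Eta 5, Theta 5, Delta 6.
Webster: Zeta 4, Alpha 6, Gamma 4, Eta 4, Theta 5, Delta 7.
Eta gets 5 under Hamilton and 4 under Webster.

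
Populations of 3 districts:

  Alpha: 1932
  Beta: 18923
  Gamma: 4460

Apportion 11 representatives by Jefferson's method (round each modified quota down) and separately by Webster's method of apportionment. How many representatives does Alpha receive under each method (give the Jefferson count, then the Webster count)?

0 and 1

Jefferson: Alpha 0, Beta 9, Gamma 2.
Webster: Alpha 1, Beta 8, Gamma 2.
Alpha gets 0 under Jefferson and 1 under Webster.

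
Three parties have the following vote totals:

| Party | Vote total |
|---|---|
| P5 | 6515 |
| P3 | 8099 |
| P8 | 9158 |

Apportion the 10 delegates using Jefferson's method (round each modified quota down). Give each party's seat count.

Standard divisor 23772/10 ≈ 2377.2; standard quotas: P5 2.741, P3 3.407, P8 3.852.
Rounding down gives 2, 3, 3 = 8 seats, so the divisor must be adjusted.
With modified divisor 2100: modified quotas P5 3.102, P3 3.857, P8 4.361.
Rounding down: P5 3, P3 3, P8 4 (total 10).

P5=3, P3=3, P8=4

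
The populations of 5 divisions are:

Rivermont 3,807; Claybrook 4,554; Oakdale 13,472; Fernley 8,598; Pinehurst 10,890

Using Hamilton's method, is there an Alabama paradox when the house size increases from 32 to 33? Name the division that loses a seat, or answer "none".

At 32 seats: Rivermont 3, Claybrook 4, Oakdale 10, Fernley 7, Pinehurst 8.
At 33 seats: Rivermont 3, Claybrook 3, Oakdale 11, Fernley 7, Pinehurst 9.
Claybrook drops from 4 to 3.

Claybrook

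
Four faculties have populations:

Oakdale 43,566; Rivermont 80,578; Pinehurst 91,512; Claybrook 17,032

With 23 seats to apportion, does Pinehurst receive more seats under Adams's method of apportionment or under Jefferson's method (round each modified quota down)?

Adams: Oakdale 4, Rivermont 8, Pinehurst 9, Claybrook 2.
Jefferson: Oakdale 4, Rivermont 8, Pinehurst 10, Claybrook 1.
Pinehurst gets 9 under Adams and 10 under Jefferson.

Jefferson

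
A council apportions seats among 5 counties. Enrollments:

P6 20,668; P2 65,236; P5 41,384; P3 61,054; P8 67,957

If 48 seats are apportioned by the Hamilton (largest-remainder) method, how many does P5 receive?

Standard divisor: 256299 ÷ 48 ≈ 5339.562.
Standard quotas: P6 3.8707, P2 12.2175, P5 7.7504, P3 11.4343, P8 12.7271.
Lower quotas: P6 3, P2 12, P5 7, P3 11, P8 12 (sum 45, leaving 3 seats).
Remainders in descending order: P6 0.8707, P5 0.7504, P8 0.7271, P3 0.4343, P2 0.2175.
Largest remainders: P6, P5, P8 receive the extra seats.
P5 receives 8.

8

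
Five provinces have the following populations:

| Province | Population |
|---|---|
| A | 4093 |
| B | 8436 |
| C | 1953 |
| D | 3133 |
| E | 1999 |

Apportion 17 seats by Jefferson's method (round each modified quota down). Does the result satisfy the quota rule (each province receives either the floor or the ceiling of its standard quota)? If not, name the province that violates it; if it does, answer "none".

Standard quotas: A 3.548, B 7.312, C 1.693, D 2.715, E 1.733.
Jefferson allocation: A 4, B 8, C 1, D 3, E 1.
Every allocation lies between the lower and upper quota.

none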